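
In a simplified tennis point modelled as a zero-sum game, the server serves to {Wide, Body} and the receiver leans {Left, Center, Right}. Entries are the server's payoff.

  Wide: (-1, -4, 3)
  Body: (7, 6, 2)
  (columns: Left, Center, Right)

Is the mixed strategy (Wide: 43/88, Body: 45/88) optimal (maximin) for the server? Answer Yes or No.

No

Against Left this mix gives (43/88)·(-1) + (45/88)·7 = 34/11.
Against Center this mix gives (43/88)·(-4) + (45/88)·6 = 49/44.
Against Right this mix gives (43/88)·3 + (45/88)·2 = 219/88.
The receiver will play Center, holding the server to 49/44. Shifting weight toward the row that does better against Center would raise this floor (the equalizing mix achieves 26/11 against both Center and Right), so the proposed strategy is not optimal.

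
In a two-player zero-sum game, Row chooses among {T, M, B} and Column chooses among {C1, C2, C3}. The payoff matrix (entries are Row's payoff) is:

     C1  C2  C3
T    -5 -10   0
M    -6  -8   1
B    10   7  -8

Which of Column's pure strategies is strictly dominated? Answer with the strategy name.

C1

C2 holds Row's payoff strictly below C1 in every row: -10 < -5, -8 < -6, 7 < 10.
So C1 is strictly dominated for Column.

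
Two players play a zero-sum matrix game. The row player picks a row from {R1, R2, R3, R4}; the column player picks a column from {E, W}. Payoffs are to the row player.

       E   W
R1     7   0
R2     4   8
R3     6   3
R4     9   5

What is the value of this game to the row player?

13/2

Row minima: R1 → 0, R2 → 4, R3 → 3, R4 → 5; maximin = 5.
Column maxima: E → 9, W → 8; minimax = 8.
5 ≠ 8, so there is no saddle point; optimal play is mixed.
R1 is strictly dominated by R4, so the row player never plays it.
R3 is strictly dominated by R4, so the row player never plays it.
On the remaining 2×2 (R2, R4 vs E, W):
Let the row player play R2 with probability p. Expected payoff against E: 4p + 9(1−p) = −5p + 9; against W: 8p + 5(1−p) = 3p + 5.
Setting these equal: −5p + 9 = 3p + 5 ⇒ −8p = -4 ⇒ p = 1/2, and the value is (-5)·(1/2) + 9 = 13/2.
For the column player: with q = P(E), equating R2's and R4's payoffs gives −4q + 8 = 4q + 5 ⇒ q = 3/8.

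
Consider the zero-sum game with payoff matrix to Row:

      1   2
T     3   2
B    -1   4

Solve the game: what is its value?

Row minima: T → 2, B → -1; maximin = 2.
Column maxima: 1 → 3, 2 → 4; minimax = 3.
2 ≠ 3, so there is no saddle point; optimal play is mixed.
Let Row play T with probability p. Expected payoff against 1: 3p + (-1)(1−p) = 4p − 1; against 2: 2p + 4(1−p) = −2p + 4.
Setting these equal: 4p − 1 = −2p + 4 ⇒ 6p = 5 ⇒ p = 5/6, and the value is (4)·(5/6) − 1 = 7/3.
For Column: with q = P(1), equating T's and B's payoffs gives q + 2 = −5q + 4 ⇒ q = 1/3.

7/3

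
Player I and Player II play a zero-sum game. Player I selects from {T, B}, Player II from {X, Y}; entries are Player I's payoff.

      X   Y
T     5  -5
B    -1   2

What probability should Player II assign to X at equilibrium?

Row minima: T → -5, B → -1; maximin = -1.
Column maxima: X → 5, Y → 2; minimax = 2.
-1 ≠ 2, so there is no saddle point; optimal play is mixed.
Let Player I play T with probability p. Expected payoff against X: 5p + (-1)(1−p) = 6p − 1; against Y: (-5)p + 2(1−p) = −7p + 2.
Setting these equal: 6p − 1 = −7p + 2 ⇒ 13p = 3 ⇒ p = 3/13, and the value is (6)·(3/13) − 1 = 5/13.
For Player II: with q = P(X), equating T's and B's payoffs gives 10q − 5 = −3q + 2 ⇒ q = 7/13.

7/13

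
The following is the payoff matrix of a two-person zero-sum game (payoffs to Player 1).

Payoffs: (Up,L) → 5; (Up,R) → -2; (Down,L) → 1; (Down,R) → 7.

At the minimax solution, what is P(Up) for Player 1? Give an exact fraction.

Row minima: Up → -2, Down → 1; maximin = 1.
Column maxima: L → 5, R → 7; minimax = 5.
1 ≠ 5, so there is no saddle point; optimal play is mixed.
Let Player 1 play Up with probability p. Expected payoff against L: 5p + 1(1−p) = 4p + 1; against R: (-2)p + 7(1−p) = −9p + 7.
Setting these equal: 4p + 1 = −9p + 7 ⇒ 13p = 6 ⇒ p = 6/13, and the value is (4)·(6/13) + 1 = 37/13.
For Player 2: with q = P(L), equating Up's and Down's payoffs gives 7q − 2 = −6q + 7 ⇒ q = 9/13.

6/13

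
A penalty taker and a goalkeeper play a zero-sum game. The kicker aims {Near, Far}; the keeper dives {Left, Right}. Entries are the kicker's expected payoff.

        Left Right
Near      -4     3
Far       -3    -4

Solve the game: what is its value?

Row minima: Near → -4, Far → -4; maximin = -4.
Column maxima: Left → -3, Right → 3; minimax = -3.
-4 ≠ -3, so there is no saddle point; optimal play is mixed.
Let the kicker play Near with probability p. Expected payoff against Left: (-4)p + (-3)(1−p) = −p − 3; against Right: 3p + (-4)(1−p) = 7p − 4.
Setting these equal: −p − 3 = 7p − 4 ⇒ −8p = -1 ⇒ p = 1/8, and the value is (-1)·(1/8) − 3 = -25/8.
For the keeper: with q = P(Left), equating Near's and Far's payoffs gives −7q + 3 = q − 4 ⇒ q = 7/8.

-25/8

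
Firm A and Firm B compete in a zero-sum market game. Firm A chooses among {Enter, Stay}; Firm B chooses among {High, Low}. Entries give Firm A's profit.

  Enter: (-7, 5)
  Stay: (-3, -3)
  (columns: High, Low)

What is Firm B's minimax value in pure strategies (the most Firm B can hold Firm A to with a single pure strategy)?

Column maxima: High → -3, Low → 5.
The smallest of these is -3.

-3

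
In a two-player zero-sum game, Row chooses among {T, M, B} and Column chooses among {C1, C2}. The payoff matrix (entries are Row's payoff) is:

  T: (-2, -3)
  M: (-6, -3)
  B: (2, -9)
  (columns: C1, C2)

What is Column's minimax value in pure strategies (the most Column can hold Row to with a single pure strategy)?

-3

Column maxima: C1 → 2, C2 → -3.
The smallest of these is -3.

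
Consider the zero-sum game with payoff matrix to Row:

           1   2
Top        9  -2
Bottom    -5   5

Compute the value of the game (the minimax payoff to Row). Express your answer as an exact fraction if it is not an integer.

5/3

Row minima: Top → -2, Bottom → -5; maximin = -2.
Column maxima: 1 → 9, 2 → 5; minimax = 5.
-2 ≠ 5, so there is no saddle point; optimal play is mixed.
Let Row play Top with probability p. Expected payoff against 1: 9p + (-5)(1−p) = 14p − 5; against 2: (-2)p + 5(1−p) = −7p + 5.
Setting these equal: 14p − 5 = −7p + 5 ⇒ 21p = 10 ⇒ p = 10/21, and the value is (14)·(10/21) − 5 = 5/3.
For Column: with q = P(1), equating Top's and Bottom's payoffs gives 11q − 2 = −10q + 5 ⇒ q = 1/3.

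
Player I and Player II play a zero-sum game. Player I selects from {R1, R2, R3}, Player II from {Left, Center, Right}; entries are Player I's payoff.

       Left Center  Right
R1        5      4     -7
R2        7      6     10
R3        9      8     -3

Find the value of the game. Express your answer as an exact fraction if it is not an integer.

Row minima: R1 → -7, R2 → 6, R3 → -3; maximin = 6.
Column maxima: Left → 9, Center → 8, Right → 10; minimax = 8.
6 ≠ 8, so there is no saddle point; optimal play is mixed.
R1 is strictly dominated by R2, so Player I never plays it.
Left is strictly dominated by Center (it gives Player I strictly more in every row), so Player II never plays it.
On the remaining 2×2 (R2, R3 vs Center, Right):
Let Player I play R2 with probability p. Expected payoff against Center: 6p + 8(1−p) = −2p + 8; against Right: 10p + (-3)(1−p) = 13p − 3.
Setting these equal: −2p + 8 = 13p − 3 ⇒ −15p = -11 ⇒ p = 11/15, and the value is (-2)·(11/15) + 8 = 98/15.
For Player II: with q = P(Center), equating R2's and R3's payoffs gives −4q + 10 = 11q − 3 ⇒ q = 13/15.

98/15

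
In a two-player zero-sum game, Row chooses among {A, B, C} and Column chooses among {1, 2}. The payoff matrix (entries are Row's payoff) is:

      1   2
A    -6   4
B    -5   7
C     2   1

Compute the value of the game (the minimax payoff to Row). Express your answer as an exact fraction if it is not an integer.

19/13

Row minima: A → -6, B → -5, C → 1; maximin = 1.
Column maxima: 1 → 2, 2 → 7; minimax = 2.
1 ≠ 2, so there is no saddle point; optimal play is mixed.
A is strictly dominated by B, so Row never plays it.
On the remaining 2×2 (B, C vs 1, 2):
Let Row play B with probability p. Expected payoff against 1: (-5)p + 2(1−p) = −7p + 2; against 2: 7p + 1(1−p) = 6p + 1.
Setting these equal: −7p + 2 = 6p + 1 ⇒ −13p = -1 ⇒ p = 1/13, and the value is (-7)·(1/13) + 2 = 19/13.
For Column: with q = P(1), equating B's and C's payoffs gives −12q + 7 = q + 1 ⇒ q = 6/13.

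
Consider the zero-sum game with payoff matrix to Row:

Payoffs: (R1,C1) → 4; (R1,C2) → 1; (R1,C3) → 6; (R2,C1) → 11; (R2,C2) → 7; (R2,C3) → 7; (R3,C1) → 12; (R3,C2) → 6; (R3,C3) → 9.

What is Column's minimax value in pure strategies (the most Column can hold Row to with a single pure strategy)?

Column maxima: C1 → 12, C2 → 7, C3 → 9.
The smallest of these is 7.

7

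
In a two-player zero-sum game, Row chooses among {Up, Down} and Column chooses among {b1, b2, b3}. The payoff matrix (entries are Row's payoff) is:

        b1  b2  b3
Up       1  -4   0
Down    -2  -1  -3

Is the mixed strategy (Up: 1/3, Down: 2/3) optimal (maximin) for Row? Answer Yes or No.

Yes

Against b1 this mix gives (1/3)·1 + (2/3)·(-2) = -1.
Against b2 this mix gives (1/3)·(-4) + (2/3)·(-1) = -2.
Against b3 this mix gives (1/3)·0 + (2/3)·(-3) = -2.
All of Column's active replies (b2, b3) yield -2, and no column does worse for Row. The mix makes Column indifferent and guarantees -2, so it is optimal.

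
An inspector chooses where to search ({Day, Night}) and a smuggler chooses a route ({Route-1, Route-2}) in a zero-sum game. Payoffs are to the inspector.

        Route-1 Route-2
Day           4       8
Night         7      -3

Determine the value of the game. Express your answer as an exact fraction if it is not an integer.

Row minima: Day → 4, Night → -3; maximin = 4.
Column maxima: Route-1 → 7, Route-2 → 8; minimax = 7.
4 ≠ 7, so there is no saddle point; optimal play is mixed.
Let the inspector play Day with probability p. Expected payoff against Route-1: 4p + 7(1−p) = −3p + 7; against Route-2: 8p + (-3)(1−p) = 11p − 3.
Setting these equal: −3p + 7 = 11p − 3 ⇒ −14p = -10 ⇒ p = 5/7, and the value is (-3)·(5/7) + 7 = 34/7.
For the smuggler: with q = P(Route-1), equating Day's and Night's payoffs gives −4q + 8 = 10q − 3 ⇒ q = 11/14.

34/7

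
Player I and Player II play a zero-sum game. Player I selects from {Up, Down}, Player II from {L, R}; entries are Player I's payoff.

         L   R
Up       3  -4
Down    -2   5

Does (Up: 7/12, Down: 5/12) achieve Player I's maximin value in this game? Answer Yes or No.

No

Against L this mix gives (7/12)·3 + (5/12)·(-2) = 11/12.
Against R this mix gives (7/12)·(-4) + (5/12)·5 = -1/4.
Player II will play R, holding Player I to -1/4. Shifting weight toward the row that does better against R would raise this floor (the equalizing mix achieves 1/2 against both R and L), so the proposed strategy is not optimal.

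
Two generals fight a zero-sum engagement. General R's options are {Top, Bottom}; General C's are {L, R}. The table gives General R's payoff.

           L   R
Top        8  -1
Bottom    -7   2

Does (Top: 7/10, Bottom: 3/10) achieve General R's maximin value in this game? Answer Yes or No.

Against L this mix gives (7/10)·8 + (3/10)·(-7) = 7/2.
Against R this mix gives (7/10)·(-1) + (3/10)·2 = -1/10.
General C will play R, holding General R to -1/10. Shifting weight toward the row that does better against R would raise this floor (the equalizing mix achieves 1/2 against both R and L), so the proposed strategy is not optimal.

No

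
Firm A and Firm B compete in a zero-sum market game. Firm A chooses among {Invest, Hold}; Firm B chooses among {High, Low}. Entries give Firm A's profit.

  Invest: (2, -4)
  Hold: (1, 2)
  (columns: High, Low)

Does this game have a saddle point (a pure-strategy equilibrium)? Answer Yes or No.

Row minima: Invest → -4, Hold → 1; maximin = 1.
Column maxima: High → 2, Low → 2; minimax = 2.
1 ≠ 2, so no pure-strategy equilibrium exists.

No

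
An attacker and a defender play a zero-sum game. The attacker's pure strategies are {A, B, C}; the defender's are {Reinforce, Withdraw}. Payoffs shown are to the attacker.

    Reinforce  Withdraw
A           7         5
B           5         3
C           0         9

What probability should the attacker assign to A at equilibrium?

Row minima: A → 5, B → 3, C → 0; maximin = 5.
Column maxima: Reinforce → 7, Withdraw → 9; minimax = 7.
5 ≠ 7, so there is no saddle point; optimal play is mixed.
B is strictly dominated by A, so the attacker never plays it.
On the remaining 2×2 (A, C vs Reinforce, Withdraw):
Let the attacker play A with probability p. Expected payoff against Reinforce: 7p + 0(1−p) = 7p; against Withdraw: 5p + 9(1−p) = −4p + 9.
Setting these equal: 7p = −4p + 9 ⇒ 11p = 9 ⇒ p = 9/11, and the value is (7)·(9/11) = 63/11.
For the defender: with q = P(Reinforce), equating A's and C's payoffs gives 2q + 5 = −9q + 9 ⇒ q = 4/11.

9/11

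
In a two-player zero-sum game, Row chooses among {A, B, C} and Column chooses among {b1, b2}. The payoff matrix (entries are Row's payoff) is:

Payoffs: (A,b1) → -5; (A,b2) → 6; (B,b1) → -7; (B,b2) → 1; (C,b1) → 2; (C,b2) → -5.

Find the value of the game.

-13/18

Row minima: A → -5, B → -7, C → -5; maximin = -5.
Column maxima: b1 → 2, b2 → 6; minimax = 2.
-5 ≠ 2, so there is no saddle point; optimal play is mixed.
B is strictly dominated by A, so Row never plays it.
On the remaining 2×2 (A, C vs b1, b2):
Let Row play A with probability p. Expected payoff against b1: (-5)p + 2(1−p) = −7p + 2; against b2: 6p + (-5)(1−p) = 11p − 5.
Setting these equal: −7p + 2 = 11p − 5 ⇒ −18p = -7 ⇒ p = 7/18, and the value is (-7)·(7/18) + 2 = -13/18.
For Column: with q = P(b1), equating A's and C's payoffs gives −11q + 6 = 7q − 5 ⇒ q = 11/18.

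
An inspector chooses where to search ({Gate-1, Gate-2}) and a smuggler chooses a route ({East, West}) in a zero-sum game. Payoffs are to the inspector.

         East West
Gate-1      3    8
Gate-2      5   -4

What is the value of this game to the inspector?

26/7

Row minima: Gate-1 → 3, Gate-2 → -4; maximin = 3.
Column maxima: East → 5, West → 8; minimax = 5.
3 ≠ 5, so there is no saddle point; optimal play is mixed.
Let the inspector play Gate-1 with probability p. Expected payoff against East: 3p + 5(1−p) = −2p + 5; against West: 8p + (-4)(1−p) = 12p − 4.
Setting these equal: −2p + 5 = 12p − 4 ⇒ −14p = -9 ⇒ p = 9/14, and the value is (-2)·(9/14) + 5 = 26/7.
For the smuggler: with q = P(East), equating Gate-1's and Gate-2's payoffs gives −5q + 8 = 9q − 4 ⇒ q = 6/7.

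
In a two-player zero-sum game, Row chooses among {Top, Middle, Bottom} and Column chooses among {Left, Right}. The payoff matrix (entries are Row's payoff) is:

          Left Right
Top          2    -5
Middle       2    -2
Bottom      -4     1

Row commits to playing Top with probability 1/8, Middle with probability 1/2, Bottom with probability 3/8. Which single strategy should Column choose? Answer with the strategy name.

Right

If Column plays Left, Row's expected payoff is (1/8)·2 + (1/2)·2 + (3/8)·(-4) = -1/4.
If Column plays Right, Row's expected payoff is (1/8)·(-5) + (1/2)·(-2) + (3/8)·1 = -5/4.
Column minimizes Row's payoff; the smallest is -5/4, so the best response is Right.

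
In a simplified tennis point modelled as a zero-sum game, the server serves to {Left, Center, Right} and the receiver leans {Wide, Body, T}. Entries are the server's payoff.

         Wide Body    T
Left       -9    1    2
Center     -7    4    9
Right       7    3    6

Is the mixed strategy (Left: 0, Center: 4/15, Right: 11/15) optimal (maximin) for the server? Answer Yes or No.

Yes

Against Wide this mix gives (4/15)·(-7) + (11/15)·7 = 49/15.
Against Body this mix gives (4/15)·4 + (11/15)·3 = 49/15.
Against T this mix gives (4/15)·9 + (11/15)·6 = 34/5.
All of the receiver's active replies (Wide, Body) yield 49/15, and no column does worse for the server. The mix makes the receiver indifferent and guarantees 49/15, so it is optimal.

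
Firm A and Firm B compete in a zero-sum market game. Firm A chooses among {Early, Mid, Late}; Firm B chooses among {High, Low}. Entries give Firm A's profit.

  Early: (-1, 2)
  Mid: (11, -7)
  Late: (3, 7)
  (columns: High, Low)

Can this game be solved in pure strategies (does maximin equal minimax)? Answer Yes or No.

Row minima: Early → -1, Mid → -7, Late → 3; maximin = 3.
Column maxima: High → 11, Low → 7; minimax = 7.
3 ≠ 7, so no pure-strategy equilibrium exists.

No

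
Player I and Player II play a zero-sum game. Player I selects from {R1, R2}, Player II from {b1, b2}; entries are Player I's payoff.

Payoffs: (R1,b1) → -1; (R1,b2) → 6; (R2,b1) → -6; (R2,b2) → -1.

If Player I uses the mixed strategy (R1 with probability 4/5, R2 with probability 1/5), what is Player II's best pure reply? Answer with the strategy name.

b1

If Player II plays b1, Player I's expected payoff is (4/5)·(-1) + (1/5)·(-6) = -2.
If Player II plays b2, Player I's expected payoff is (4/5)·6 + (1/5)·(-1) = 23/5.
Player II minimizes Player I's payoff; the smallest is -2, so the best response is b1.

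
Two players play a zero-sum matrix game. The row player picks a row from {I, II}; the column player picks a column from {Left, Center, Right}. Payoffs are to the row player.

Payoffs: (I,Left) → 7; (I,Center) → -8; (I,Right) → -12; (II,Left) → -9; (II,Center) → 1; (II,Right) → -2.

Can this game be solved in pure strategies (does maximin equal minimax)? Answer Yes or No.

No

Row minima: I → -12, II → -9; maximin = -9.
Column maxima: Left → 7, Center → 1, Right → -2; minimax = -2.
-9 ≠ -2, so no pure-strategy equilibrium exists.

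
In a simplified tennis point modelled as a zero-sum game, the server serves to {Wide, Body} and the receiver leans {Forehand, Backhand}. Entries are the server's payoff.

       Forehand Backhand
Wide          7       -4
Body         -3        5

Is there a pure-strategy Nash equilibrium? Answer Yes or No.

Row minima: Wide → -4, Body → -3; maximin = -3.
Column maxima: Forehand → 7, Backhand → 5; minimax = 5.
-3 ≠ 5, so no pure-strategy equilibrium exists.

No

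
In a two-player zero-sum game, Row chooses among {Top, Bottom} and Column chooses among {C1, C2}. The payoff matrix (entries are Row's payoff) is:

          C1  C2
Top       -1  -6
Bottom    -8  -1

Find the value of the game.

Row minima: Top → -6, Bottom → -8; maximin = -6.
Column maxima: C1 → -1, C2 → -1; minimax = -1.
-6 ≠ -1, so there is no saddle point; optimal play is mixed.
Let Row play Top with probability p. Expected payoff against C1: (-1)p + (-8)(1−p) = 7p − 8; against C2: (-6)p + (-1)(1−p) = −5p − 1.
Setting these equal: 7p − 8 = −5p − 1 ⇒ 12p = 7 ⇒ p = 7/12, and the value is (7)·(7/12) − 8 = -47/12.
For Column: with q = P(C1), equating Top's and Bottom's payoffs gives 5q − 6 = −7q − 1 ⇒ q = 5/12.

-47/12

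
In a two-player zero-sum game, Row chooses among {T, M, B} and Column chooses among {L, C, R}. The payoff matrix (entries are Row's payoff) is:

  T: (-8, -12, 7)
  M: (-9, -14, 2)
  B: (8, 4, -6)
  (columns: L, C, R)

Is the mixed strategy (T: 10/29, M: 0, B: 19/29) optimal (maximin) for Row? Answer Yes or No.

Yes

Against L this mix gives (10/29)·(-8) + (19/29)·8 = 72/29.
Against C this mix gives (10/29)·(-12) + (19/29)·4 = -44/29.
Against R this mix gives (10/29)·7 + (19/29)·(-6) = -44/29.
All of Column's active replies (C, R) yield -44/29, and no column does worse for Row. The mix makes Column indifferent and guarantees -44/29, so it is optimal.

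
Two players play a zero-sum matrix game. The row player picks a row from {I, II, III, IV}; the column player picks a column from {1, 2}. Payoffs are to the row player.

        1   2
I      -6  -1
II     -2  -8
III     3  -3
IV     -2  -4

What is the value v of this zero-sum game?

-21/11

Row minima: I → -6, II → -8, III → -3, IV → -4; maximin = -3.
Column maxima: 1 → 3, 2 → -1; minimax = -1.
-3 ≠ -1, so there is no saddle point; optimal play is mixed.
II is strictly dominated by III, so the row player never plays it.
IV is strictly dominated by III, so the row player never plays it.
On the remaining 2×2 (I, III vs 1, 2):
Let the row player play I with probability p. Expected payoff against 1: (-6)p + 3(1−p) = −9p + 3; against 2: (-1)p + (-3)(1−p) = 2p − 3.
Setting these equal: −9p + 3 = 2p − 3 ⇒ −11p = -6 ⇒ p = 6/11, and the value is (-9)·(6/11) + 3 = -21/11.
For the column player: with q = P(1), equating I's and III's payoffs gives −5q − 1 = 6q − 3 ⇒ q = 2/11.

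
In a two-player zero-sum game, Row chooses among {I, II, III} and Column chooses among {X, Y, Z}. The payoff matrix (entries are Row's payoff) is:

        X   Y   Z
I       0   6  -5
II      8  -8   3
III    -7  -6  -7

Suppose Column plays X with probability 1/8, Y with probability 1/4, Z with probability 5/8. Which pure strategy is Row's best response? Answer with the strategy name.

Expected payoff of I: (1/8)·0 + (1/4)·6 + (5/8)·(-5) = -13/8.
Expected payoff of II: (1/8)·8 + (1/4)·(-8) + (5/8)·3 = 7/8.
Expected payoff of III: (1/8)·(-7) + (1/4)·(-6) + (5/8)·(-7) = -27/4.
The largest is 7/8, so Row's best response is II.

II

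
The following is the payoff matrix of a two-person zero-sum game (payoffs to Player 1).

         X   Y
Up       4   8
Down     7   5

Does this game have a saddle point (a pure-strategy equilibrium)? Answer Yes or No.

No

Row minima: Up → 4, Down → 5; maximin = 5.
Column maxima: X → 7, Y → 8; minimax = 7.
5 ≠ 7, so no pure-strategy equilibrium exists.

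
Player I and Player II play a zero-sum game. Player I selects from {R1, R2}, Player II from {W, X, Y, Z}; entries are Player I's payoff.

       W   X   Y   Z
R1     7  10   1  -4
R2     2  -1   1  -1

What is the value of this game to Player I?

Row minima: R1 → -4, R2 → -1; maximin = -1.
Column maxima: W → 7, X → 10, Y → 1, Z → -1; minimax = -1.
Since maximin = minimax = -1, there is a saddle point and the value is -1.

-1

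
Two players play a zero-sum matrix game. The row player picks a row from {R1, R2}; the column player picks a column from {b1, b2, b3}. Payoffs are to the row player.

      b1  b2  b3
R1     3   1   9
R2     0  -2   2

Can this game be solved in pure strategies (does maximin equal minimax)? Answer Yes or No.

Yes

Row minima: R1 → 1, R2 → -2; maximin = 1.
Column maxima: b1 → 3, b2 → 1, b3 → 9; minimax = 1.
maximin = minimax = 1, so a saddle point exists.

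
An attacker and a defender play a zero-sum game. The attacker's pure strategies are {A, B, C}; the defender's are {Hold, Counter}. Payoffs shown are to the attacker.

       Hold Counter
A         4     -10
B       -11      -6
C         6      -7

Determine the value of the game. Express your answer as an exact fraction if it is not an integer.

-113/18

Row minima: A → -10, B → -11, C → -7; maximin = -7.
Column maxima: Hold → 6, Counter → -6; minimax = -6.
-7 ≠ -6, so there is no saddle point; optimal play is mixed.
A is strictly dominated by C, so the attacker never plays it.
On the remaining 2×2 (B, C vs Hold, Counter):
Let the attacker play B with probability p. Expected payoff against Hold: (-11)p + 6(1−p) = −17p + 6; against Counter: (-6)p + (-7)(1−p) = p − 7.
Setting these equal: −17p + 6 = p − 7 ⇒ −18p = -13 ⇒ p = 13/18, and the value is (-17)·(13/18) + 6 = -113/18.
For the defender: with q = P(Hold), equating B's and C's payoffs gives −5q − 6 = 13q − 7 ⇒ q = 1/18.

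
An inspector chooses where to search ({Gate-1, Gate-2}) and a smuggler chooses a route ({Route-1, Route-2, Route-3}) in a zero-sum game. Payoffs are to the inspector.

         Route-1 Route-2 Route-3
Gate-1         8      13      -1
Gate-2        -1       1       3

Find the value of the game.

23/13

Row minima: Gate-1 → -1, Gate-2 → -1; maximin = -1.
Column maxima: Route-1 → 8, Route-2 → 13, Route-3 → 3; minimax = 3.
-1 ≠ 3, so there is no saddle point; optimal play is mixed.
Route-2 is strictly dominated by Route-1 (it gives the inspector strictly more in every row), so the smuggler never plays it.
On the remaining 2×2 (Gate-1, Gate-2 vs Route-1, Route-3):
Let the inspector play Gate-1 with probability p. Expected payoff against Route-1: 8p + (-1)(1−p) = 9p − 1; against Route-3: (-1)p + 3(1−p) = −4p + 3.
Setting these equal: 9p − 1 = −4p + 3 ⇒ 13p = 4 ⇒ p = 4/13, and the value is (9)·(4/13) − 1 = 23/13.
For the smuggler: with q = P(Route-1), equating Gate-1's and Gate-2's payoffs gives 9q − 1 = −4q + 3 ⇒ q = 4/13.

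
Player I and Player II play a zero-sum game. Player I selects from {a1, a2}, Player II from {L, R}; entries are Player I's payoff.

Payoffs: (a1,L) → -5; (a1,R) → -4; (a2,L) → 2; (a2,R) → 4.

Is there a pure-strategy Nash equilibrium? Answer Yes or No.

Row minima: a1 → -5, a2 → 2; maximin = 2.
Column maxima: L → 2, R → 4; minimax = 2.
maximin = minimax = 2, so a saddle point exists.

Yes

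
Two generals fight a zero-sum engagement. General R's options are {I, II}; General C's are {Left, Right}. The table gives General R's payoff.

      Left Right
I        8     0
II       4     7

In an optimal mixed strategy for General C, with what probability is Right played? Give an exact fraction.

4/11

Row minima: I → 0, II → 4; maximin = 4.
Column maxima: Left → 8, Right → 7; minimax = 7.
4 ≠ 7, so there is no saddle point; optimal play is mixed.
Let General R play I with probability p. Expected payoff against Left: 8p + 4(1−p) = 4p + 4; against Right: 0p + 7(1−p) = −7p + 7.
Setting these equal: 4p + 4 = −7p + 7 ⇒ 11p = 3 ⇒ p = 3/11, and the value is (4)·(3/11) + 4 = 56/11.
For General C: with q = P(Left), equating I's and II's payoffs gives 8q = −3q + 7 ⇒ q = 7/11.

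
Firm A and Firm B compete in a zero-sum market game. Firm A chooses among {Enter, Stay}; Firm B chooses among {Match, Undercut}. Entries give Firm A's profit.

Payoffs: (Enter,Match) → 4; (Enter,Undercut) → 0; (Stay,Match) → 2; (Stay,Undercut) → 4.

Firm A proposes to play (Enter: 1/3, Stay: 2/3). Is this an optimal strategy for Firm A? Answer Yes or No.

Against Match this mix gives (1/3)·4 + (2/3)·2 = 8/3.
Against Undercut this mix gives (1/3)·0 + (2/3)·4 = 8/3.
All of Firm B's active replies (Match, Undercut) yield 8/3, and no column does worse for Firm A. The mix makes Firm B indifferent and guarantees 8/3, so it is optimal.

Yes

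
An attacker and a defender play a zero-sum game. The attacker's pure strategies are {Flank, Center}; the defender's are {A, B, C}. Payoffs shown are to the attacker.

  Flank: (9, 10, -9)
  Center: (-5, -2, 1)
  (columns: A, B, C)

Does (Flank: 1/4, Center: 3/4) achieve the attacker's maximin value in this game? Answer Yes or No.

Yes

Against A this mix gives (1/4)·9 + (3/4)·(-5) = -3/2.
Against B this mix gives (1/4)·10 + (3/4)·(-2) = 1.
Against C this mix gives (1/4)·(-9) + (3/4)·1 = -3/2.
All of the defender's active replies (A, C) yield -3/2, and no column does worse for the attacker. The mix makes the defender indifferent and guarantees -3/2, so it is optimal.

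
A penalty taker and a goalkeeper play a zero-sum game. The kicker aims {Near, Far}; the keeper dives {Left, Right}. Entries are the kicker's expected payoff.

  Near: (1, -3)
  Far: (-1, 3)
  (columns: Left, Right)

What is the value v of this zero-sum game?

0

Row minima: Near → -3, Far → -1; maximin = -1.
Column maxima: Left → 1, Right → 3; minimax = 1.
-1 ≠ 1, so there is no saddle point; optimal play is mixed.
Let the kicker play Near with probability p. Expected payoff against Left: 1p + (-1)(1−p) = 2p − 1; against Right: (-3)p + 3(1−p) = −6p + 3.
Setting these equal: 2p − 1 = −6p + 3 ⇒ 8p = 4 ⇒ p = 1/2, and the value is (2)·(1/2) − 1 = 0.
For the keeper: with q = P(Left), equating Near's and Far's payoffs gives 4q − 3 = −4q + 3 ⇒ q = 3/4.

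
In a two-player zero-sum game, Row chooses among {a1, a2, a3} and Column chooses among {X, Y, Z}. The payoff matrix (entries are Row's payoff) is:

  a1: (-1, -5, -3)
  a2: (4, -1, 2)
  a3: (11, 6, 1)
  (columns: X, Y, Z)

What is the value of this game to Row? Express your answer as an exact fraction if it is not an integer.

Row minima: a1 → -5, a2 → -1, a3 → 1; maximin = 1.
Column maxima: X → 11, Y → 6, Z → 2; minimax = 2.
1 ≠ 2, so there is no saddle point; optimal play is mixed.
a1 is strictly dominated by a2, so Row never plays it.
X is strictly dominated by Y (it gives Row strictly more in every row), so Column never plays it.
On the remaining 2×2 (a2, a3 vs Y, Z):
Let Row play a2 with probability p. Expected payoff against Y: (-1)p + 6(1−p) = −7p + 6; against Z: 2p + 1(1−p) = p + 1.
Setting these equal: −7p + 6 = p + 1 ⇒ −8p = -5 ⇒ p = 5/8, and the value is (-7)·(5/8) + 6 = 13/8.
For Column: with q = P(Y), equating a2's and a3's payoffs gives −3q + 2 = 5q + 1 ⇒ q = 1/8.

13/8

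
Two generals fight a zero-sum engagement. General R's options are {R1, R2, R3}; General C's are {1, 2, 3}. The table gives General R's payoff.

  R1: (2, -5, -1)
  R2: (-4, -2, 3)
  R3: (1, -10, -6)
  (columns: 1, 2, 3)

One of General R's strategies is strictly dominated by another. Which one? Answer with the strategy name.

R3

R1 gives a strictly higher payoff than R3 against every column: 2 > 1, -5 > -10, -1 > -6.
So R3 is strictly dominated and General R never plays it.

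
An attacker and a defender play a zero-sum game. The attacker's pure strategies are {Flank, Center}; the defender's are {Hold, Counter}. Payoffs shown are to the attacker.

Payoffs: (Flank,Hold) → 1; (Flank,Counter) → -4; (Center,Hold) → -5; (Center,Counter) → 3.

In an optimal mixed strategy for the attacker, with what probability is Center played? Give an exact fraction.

5/13

Row minima: Flank → -4, Center → -5; maximin = -4.
Column maxima: Hold → 1, Counter → 3; minimax = 1.
-4 ≠ 1, so there is no saddle point; optimal play is mixed.
Let the attacker play Flank with probability p. Expected payoff against Hold: 1p + (-5)(1−p) = 6p − 5; against Counter: (-4)p + 3(1−p) = −7p + 3.
Setting these equal: 6p − 5 = −7p + 3 ⇒ 13p = 8 ⇒ p = 8/13, and the value is (6)·(8/13) − 5 = -17/13.
For the defender: with q = P(Hold), equating Flank's and Center's payoffs gives 5q − 4 = −8q + 3 ⇒ q = 7/13.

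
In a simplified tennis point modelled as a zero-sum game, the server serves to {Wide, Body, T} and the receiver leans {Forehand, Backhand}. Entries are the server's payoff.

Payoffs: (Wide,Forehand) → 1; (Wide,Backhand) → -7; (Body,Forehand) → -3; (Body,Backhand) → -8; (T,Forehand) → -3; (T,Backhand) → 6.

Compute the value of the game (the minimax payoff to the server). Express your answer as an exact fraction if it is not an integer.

-15/17

Row minima: Wide → -7, Body → -8, T → -3; maximin = -3.
Column maxima: Forehand → 1, Backhand → 6; minimax = 1.
-3 ≠ 1, so there is no saddle point; optimal play is mixed.
Body is strictly dominated by Wide, so the server never plays it.
On the remaining 2×2 (Wide, T vs Forehand, Backhand):
Let the server play Wide with probability p. Expected payoff against Forehand: 1p + (-3)(1−p) = 4p − 3; against Backhand: (-7)p + 6(1−p) = −13p + 6.
Setting these equal: 4p − 3 = −13p + 6 ⇒ 17p = 9 ⇒ p = 9/17, and the value is (4)·(9/17) − 3 = -15/17.
For the receiver: with q = P(Forehand), equating Wide's and T's payoffs gives 8q − 7 = −9q + 6 ⇒ q = 13/17.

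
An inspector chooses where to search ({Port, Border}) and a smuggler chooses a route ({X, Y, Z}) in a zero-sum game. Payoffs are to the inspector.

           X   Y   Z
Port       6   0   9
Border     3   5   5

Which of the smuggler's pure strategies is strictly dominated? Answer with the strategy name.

X holds the inspector's payoff strictly below Z in every row: 6 < 9, 3 < 5.
So Z is strictly dominated for the smuggler.

Z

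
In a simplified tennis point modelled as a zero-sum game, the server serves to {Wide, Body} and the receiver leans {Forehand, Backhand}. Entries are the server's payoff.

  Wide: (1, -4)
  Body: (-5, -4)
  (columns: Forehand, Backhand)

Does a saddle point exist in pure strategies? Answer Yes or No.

Row minima: Wide → -4, Body → -5; maximin = -4.
Column maxima: Forehand → 1, Backhand → -4; minimax = -4.
maximin = minimax = -4, so a saddle point exists.

Yes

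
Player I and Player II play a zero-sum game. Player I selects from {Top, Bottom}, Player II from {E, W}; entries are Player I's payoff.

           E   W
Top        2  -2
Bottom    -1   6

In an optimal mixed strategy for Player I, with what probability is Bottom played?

Row minima: Top → -2, Bottom → -1; maximin = -1.
Column maxima: E → 2, W → 6; minimax = 2.
-1 ≠ 2, so there is no saddle point; optimal play is mixed.
Let Player I play Top with probability p. Expected payoff against E: 2p + (-1)(1−p) = 3p − 1; against W: (-2)p + 6(1−p) = −8p + 6.
Setting these equal: 3p − 1 = −8p + 6 ⇒ 11p = 7 ⇒ p = 7/11, and the value is (3)·(7/11) − 1 = 10/11.
For Player II: with q = P(E), equating Top's and Bottom's payoffs gives 4q − 2 = −7q + 6 ⇒ q = 8/11.

4/11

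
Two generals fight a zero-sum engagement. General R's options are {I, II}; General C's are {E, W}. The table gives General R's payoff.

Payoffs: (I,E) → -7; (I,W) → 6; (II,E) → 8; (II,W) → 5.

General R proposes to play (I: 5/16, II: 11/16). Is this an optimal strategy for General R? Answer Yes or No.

Against E this mix gives (5/16)·(-7) + (11/16)·8 = 53/16.
Against W this mix gives (5/16)·6 + (11/16)·5 = 85/16.
General C will play E, holding General R to 53/16. Shifting weight toward the row that does better against E would raise this floor (the equalizing mix achieves 83/16 against both E and W), so the proposed strategy is not optimal.

No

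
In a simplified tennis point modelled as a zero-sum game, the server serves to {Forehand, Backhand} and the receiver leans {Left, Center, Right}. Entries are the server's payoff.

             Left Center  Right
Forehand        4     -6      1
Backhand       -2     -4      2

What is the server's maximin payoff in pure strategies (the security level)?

-4

Row minima: Forehand → -6, Backhand → -4.
The best of these is -4.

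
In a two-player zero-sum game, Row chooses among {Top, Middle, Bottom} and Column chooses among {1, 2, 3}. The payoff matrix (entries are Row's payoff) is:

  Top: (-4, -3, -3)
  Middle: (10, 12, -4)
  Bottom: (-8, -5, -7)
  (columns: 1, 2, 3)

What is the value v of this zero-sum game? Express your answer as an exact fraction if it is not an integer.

-46/15

Row minima: Top → -4, Middle → -4, Bottom → -8; maximin = -4.
Column maxima: 1 → 10, 2 → 12, 3 → -3; minimax = -3.
-4 ≠ -3, so there is no saddle point; optimal play is mixed.
Bottom is strictly dominated by Top, so Row never plays it.
2 is strictly dominated by 1 (it gives Row strictly more in every row), so Column never plays it.
On the remaining 2×2 (Top, Middle vs 1, 3):
Let Row play Top with probability p. Expected payoff against 1: (-4)p + 10(1−p) = −14p + 10; against 3: (-3)p + (-4)(1−p) = p − 4.
Setting these equal: −14p + 10 = p − 4 ⇒ −15p = -14 ⇒ p = 14/15, and the value is (-14)·(14/15) + 10 = -46/15.
For Column: with q = P(1), equating Top's and Middle's payoffs gives −q − 3 = 14q − 4 ⇒ q = 1/15.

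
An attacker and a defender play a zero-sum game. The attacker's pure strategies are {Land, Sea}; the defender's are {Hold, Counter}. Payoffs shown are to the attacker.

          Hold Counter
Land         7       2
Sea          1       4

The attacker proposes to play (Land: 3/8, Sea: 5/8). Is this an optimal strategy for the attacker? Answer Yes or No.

Against Hold this mix gives (3/8)·7 + (5/8)·1 = 13/4.
Against Counter this mix gives (3/8)·2 + (5/8)·4 = 13/4.
All of the defender's active replies (Hold, Counter) yield 13/4, and no column does worse for the attacker. The mix makes the defender indifferent and guarantees 13/4, so it is optimal.

Yes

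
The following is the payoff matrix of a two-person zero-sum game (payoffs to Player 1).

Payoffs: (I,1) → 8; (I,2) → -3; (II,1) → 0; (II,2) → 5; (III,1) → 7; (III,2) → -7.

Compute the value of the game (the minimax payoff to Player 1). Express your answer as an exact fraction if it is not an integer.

Row minima: I → -3, II → 0, III → -7; maximin = 0.
Column maxima: 1 → 8, 2 → 5; minimax = 5.
0 ≠ 5, so there is no saddle point; optimal play is mixed.
III is strictly dominated by I, so Player 1 never plays it.
On the remaining 2×2 (I, II vs 1, 2):
Let Player 1 play I with probability p. Expected payoff against 1: 8p + 0(1−p) = 8p; against 2: (-3)p + 5(1−p) = −8p + 5.
Setting these equal: 8p = −8p + 5 ⇒ 16p = 5 ⇒ p = 5/16, and the value is (8)·(5/16) = 5/2.
For Player 2: with q = P(1), equating I's and II's payoffs gives 11q − 3 = −5q + 5 ⇒ q = 1/2.

5/2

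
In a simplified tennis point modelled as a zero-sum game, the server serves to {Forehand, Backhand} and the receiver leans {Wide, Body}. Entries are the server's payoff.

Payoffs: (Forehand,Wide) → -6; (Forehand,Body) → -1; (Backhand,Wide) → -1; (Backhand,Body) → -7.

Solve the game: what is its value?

Row minima: Forehand → -6, Backhand → -7; maximin = -6.
Column maxima: Wide → -1, Body → -1; minimax = -1.
-6 ≠ -1, so there is no saddle point; optimal play is mixed.
Let the server play Forehand with probability p. Expected payoff against Wide: (-6)p + (-1)(1−p) = −5p − 1; against Body: (-1)p + (-7)(1−p) = 6p − 7.
Setting these equal: −5p − 1 = 6p − 7 ⇒ −11p = -6 ⇒ p = 6/11, and the value is (-5)·(6/11) − 1 = -41/11.
For the receiver: with q = P(Wide), equating Forehand's and Backhand's payoffs gives −5q − 1 = 6q − 7 ⇒ q = 6/11.

-41/11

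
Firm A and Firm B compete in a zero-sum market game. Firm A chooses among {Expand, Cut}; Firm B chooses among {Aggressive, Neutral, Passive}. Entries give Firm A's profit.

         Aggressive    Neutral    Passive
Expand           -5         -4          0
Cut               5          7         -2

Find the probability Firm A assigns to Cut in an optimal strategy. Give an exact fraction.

Row minima: Expand → -5, Cut → -2; maximin = -2.
Column maxima: Aggressive → 5, Neutral → 7, Passive → 0; minimax = 0.
-2 ≠ 0, so there is no saddle point; optimal play is mixed.
Neutral is strictly dominated by Aggressive (it gives Firm A strictly more in every row), so Firm B never plays it.
On the remaining 2×2 (Expand, Cut vs Aggressive, Passive):
Let Firm A play Expand with probability p. Expected payoff against Aggressive: (-5)p + 5(1−p) = −10p + 5; against Passive: 0p + (-2)(1−p) = 2p − 2.
Setting these equal: −10p + 5 = 2p − 2 ⇒ −12p = -7 ⇒ p = 7/12, and the value is (-10)·(7/12) + 5 = -5/6.
For Firm B: with q = P(Aggressive), equating Expand's and Cut's payoffs gives −5q = 7q − 2 ⇒ q = 1/6.

5/12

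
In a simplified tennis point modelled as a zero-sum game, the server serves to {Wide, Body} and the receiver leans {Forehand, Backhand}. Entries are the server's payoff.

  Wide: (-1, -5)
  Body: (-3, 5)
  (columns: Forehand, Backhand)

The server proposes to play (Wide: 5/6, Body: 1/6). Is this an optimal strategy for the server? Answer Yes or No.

No

Against Forehand this mix gives (5/6)·(-1) + (1/6)·(-3) = -4/3.
Against Backhand this mix gives (5/6)·(-5) + (1/6)·5 = -10/3.
The receiver will play Backhand, holding the server to -10/3. Shifting weight toward the row that does better against Backhand would raise this floor (the equalizing mix achieves -5/3 against both Backhand and Forehand), so the proposed strategy is not optimal.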